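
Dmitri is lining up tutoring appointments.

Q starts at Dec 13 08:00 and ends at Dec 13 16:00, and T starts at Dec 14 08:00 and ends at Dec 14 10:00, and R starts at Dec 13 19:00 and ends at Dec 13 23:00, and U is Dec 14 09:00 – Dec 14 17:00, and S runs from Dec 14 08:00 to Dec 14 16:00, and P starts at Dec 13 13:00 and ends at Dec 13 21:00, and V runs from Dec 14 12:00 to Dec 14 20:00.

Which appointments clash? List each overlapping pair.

Check each pair: they overlap iff neither finishes before the other starts.
Sorted by start: Q, P, R, S, T, U, V.
P starts before Q ends → Q and P overlap.
R starts after Q ends, so Q has no further overlaps.
R starts before P ends → P and R overlap.
S starts after P ends, so P has no further overlaps.
S starts after R ends, so R has no further overlaps.
T starts before S ends → S and T overlap.
U starts before S ends → S and U overlap.
V starts before S ends → S and V overlap.
U starts before T ends → T and U overlap.
V starts after T ends.
V starts before U ends → U and V overlap.

P & Q, P & R, S & T, S & U, S & V, T & U, U & V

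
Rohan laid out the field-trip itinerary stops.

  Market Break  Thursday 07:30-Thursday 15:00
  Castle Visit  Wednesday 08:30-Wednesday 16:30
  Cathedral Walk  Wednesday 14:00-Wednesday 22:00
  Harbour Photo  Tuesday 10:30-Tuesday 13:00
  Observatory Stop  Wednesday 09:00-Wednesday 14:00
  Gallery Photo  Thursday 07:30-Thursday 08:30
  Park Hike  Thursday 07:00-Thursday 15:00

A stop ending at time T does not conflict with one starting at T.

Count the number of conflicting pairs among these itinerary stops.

Sorted by start: Harbour Photo, Castle Visit, Observatory Stop, Cathedral Walk, Park Hike, Gallery Photo, Market Break.
Castle Visit starts after Harbour Photo ends, so Harbour Photo has no further overlaps.
Observatory Stop starts before Castle Visit ends → Castle Visit and Observatory Stop overlap.
Cathedral Walk starts before Castle Visit ends → Castle Visit and Cathedral Walk overlap.
Park Hike starts after Castle Visit ends, so Castle Visit has no further overlaps.
Cathedral Walk starts exactly when Observatory Stop ends (back-to-back, no overlap), so Observatory Stop has no further overlaps.
Park Hike starts after Cathedral Walk ends, so Cathedral Walk has no further overlaps.
Gallery Photo starts before Park Hike ends → Park Hike and Gallery Photo overlap.
Market Break starts before Park Hike ends → Park Hike and Market Break overlap.
Market Break starts before Gallery Photo ends → Gallery Photo and Market Break overlap.
Overlapping pairs: Castle Visit & Cathedral Walk, Castle Visit & Observatory Stop, Gallery Photo & Market Break, Gallery Photo & Park Hike, Market Break & Park Hike — 5 in total.

5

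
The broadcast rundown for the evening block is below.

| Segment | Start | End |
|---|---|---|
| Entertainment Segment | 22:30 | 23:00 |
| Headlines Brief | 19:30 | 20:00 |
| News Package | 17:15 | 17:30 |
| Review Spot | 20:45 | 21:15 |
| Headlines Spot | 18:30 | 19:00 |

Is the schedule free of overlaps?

Check each pair: they overlap iff neither finishes before the other starts.
Sorted by start: News Package, Headlines Spot, Headlines Brief, Review Spot, Entertainment Segment.
Headlines Spot starts after News Package ends — done with News Package.
Headlines Brief starts after Headlines Spot ends — done with Headlines Spot.
Review Spot starts after Headlines Brief ends — done with Headlines Brief.
Entertainment Segment starts after Review Spot ends.
Every pair is clear; the schedule has no overlaps.

Yes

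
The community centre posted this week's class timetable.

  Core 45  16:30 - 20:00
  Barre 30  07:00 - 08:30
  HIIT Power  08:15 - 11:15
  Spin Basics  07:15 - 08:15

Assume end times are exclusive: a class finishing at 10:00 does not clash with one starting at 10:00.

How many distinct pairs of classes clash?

Two intervals overlap when each starts before the other ends.
Sorted by start: Barre 30, Spin Basics, HIIT Power, Core 45.
Spin Basics starts before Barre 30 ends → Barre 30 and Spin Basics overlap.
HIIT Power starts before Barre 30 ends → Barre 30 and HIIT Power overlap.
Core 45 starts after Barre 30 ends.
HIIT Power starts exactly when Spin Basics ends (back-to-back, no overlap) — done with Spin Basics.
Core 45 starts after HIIT Power ends.
Overlapping pairs: Barre 30 & HIIT Power, Barre 30 & Spin Basics — 2 in total.

2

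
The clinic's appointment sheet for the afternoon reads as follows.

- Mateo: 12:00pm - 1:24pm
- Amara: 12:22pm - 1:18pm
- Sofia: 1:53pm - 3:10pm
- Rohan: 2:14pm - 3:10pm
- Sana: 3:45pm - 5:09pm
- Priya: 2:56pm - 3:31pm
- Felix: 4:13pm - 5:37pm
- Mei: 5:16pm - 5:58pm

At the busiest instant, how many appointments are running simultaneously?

3

Walk through starts and ends in time order (an end at T is processed before a start at T):
12:00pm start Mateo → 1
12:22pm start Amara → 2
1:18pm end Amara → 1
1:24pm end Mateo → 0
1:53pm start Sofia → 1
2:14pm start Rohan → 2
2:56pm start Priya → 3
3:10pm end Rohan → 2
3:10pm end Sofia → 1
3:31pm end Priya → 0
3:45pm start Sana → 1
4:13pm start Felix → 2
5:09pm end Sana → 1
5:16pm start Mei → 2
5:37pm end Felix → 1
5:58pm end Mei → 0
Peak is 3, at 2:56pm (Priya, Rohan, Sofia).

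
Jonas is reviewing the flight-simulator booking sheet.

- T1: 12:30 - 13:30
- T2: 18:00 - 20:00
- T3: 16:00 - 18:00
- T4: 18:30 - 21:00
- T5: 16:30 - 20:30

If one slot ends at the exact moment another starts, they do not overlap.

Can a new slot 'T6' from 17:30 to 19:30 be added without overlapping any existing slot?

T1: ends 13:30 at or before T6 starts 17:30 → clear.
T3: starts 16:00 before T6 ends 19:30, and ends 18:00 after T6 starts 17:30 → overlap.
T5: starts 16:30 before T6 ends 19:30, and ends 20:30 after T6 starts 17:30 → overlap.
T2: starts 18:00 before T6 ends 19:30, and ends 20:00 after T6 starts 17:30 → overlap.
T4: starts 18:30 before T6 ends 19:30, and ends 21:00 after T6 starts 17:30 → overlap.
T6 overlaps T2, T3, T4, T5.

No — it overlaps T2, T3, T4, T5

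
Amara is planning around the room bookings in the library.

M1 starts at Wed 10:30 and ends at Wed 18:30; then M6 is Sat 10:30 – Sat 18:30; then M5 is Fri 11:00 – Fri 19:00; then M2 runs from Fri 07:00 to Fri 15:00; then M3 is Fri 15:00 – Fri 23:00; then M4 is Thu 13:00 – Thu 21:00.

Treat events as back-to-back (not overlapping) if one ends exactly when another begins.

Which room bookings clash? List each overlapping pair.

Check each pair: they overlap iff neither finishes before the other starts.
Sorted by start: M1, M4, M2, M5, M3, M6.
M4 starts after M1 ends; M1 is clear from here.
M2 starts after M4 ends; M4 is clear from here.
M5 starts before M2 ends → M2 and M5 overlap.
M3 starts exactly when M2 ends (back-to-back, no overlap); M2 is clear from here.
M3 starts before M5 ends → M5 and M3 overlap.
M6 starts after M5 ends.
M6 starts after M3 ends.

M2 & M5, M3 & M5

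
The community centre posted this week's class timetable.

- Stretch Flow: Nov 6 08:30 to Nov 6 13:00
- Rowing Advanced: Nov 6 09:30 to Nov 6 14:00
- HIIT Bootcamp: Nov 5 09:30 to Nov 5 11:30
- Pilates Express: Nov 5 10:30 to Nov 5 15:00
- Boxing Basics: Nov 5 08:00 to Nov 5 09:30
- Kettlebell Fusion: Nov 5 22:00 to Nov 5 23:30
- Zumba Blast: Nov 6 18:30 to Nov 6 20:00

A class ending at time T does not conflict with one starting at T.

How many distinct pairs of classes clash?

2

Two intervals overlap when each starts before the other ends.
Sorted by start: Boxing Basics, HIIT Bootcamp, Pilates Express, Kettlebell Fusion, Stretch Flow, Rowing Advanced, Zumba Blast.
HIIT Bootcamp starts exactly when Boxing Basics ends (back-to-back, no overlap), so nothing later overlaps Boxing Basics either.
Pilates Express starts before HIIT Bootcamp ends → HIIT Bootcamp and Pilates Express overlap.
Kettlebell Fusion starts after HIIT Bootcamp ends, so nothing later overlaps HIIT Bootcamp either.
Kettlebell Fusion starts after Pilates Express ends, so nothing later overlaps Pilates Express either.
Stretch Flow starts after Kettlebell Fusion ends, so nothing later overlaps Kettlebell Fusion either.
Rowing Advanced starts before Stretch Flow ends → Stretch Flow and Rowing Advanced overlap.
Zumba Blast starts after Stretch Flow ends.
Zumba Blast starts after Rowing Advanced ends.
Overlapping pairs: HIIT Bootcamp & Pilates Express, Rowing Advanced & Stretch Flow — 2 in total.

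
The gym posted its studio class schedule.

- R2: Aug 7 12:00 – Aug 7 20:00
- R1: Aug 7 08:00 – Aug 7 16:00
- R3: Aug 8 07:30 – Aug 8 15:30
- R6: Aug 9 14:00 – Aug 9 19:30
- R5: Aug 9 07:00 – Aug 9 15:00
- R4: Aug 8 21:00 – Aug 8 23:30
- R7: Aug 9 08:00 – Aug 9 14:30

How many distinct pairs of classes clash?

4

Sorted by start: R1, R2, R3, R4, R5, R7, R6.
R2 starts before R1 ends → R1 and R2 overlap.
R3 starts after R1 ends, so R1 has no further overlaps.
R3 starts after R2 ends, so R2 has no further overlaps.
R4 starts after R3 ends, so R3 has no further overlaps.
R5 starts after R4 ends, so R4 has no further overlaps.
R7 starts before R5 ends → R5 and R7 overlap.
R6 starts before R5 ends → R5 and R6 overlap.
R6 starts before R7 ends → R7 and R6 overlap.
Overlapping pairs: R1 & R2, R5 & R6, R5 & R7, R6 & R7 — 4 in total.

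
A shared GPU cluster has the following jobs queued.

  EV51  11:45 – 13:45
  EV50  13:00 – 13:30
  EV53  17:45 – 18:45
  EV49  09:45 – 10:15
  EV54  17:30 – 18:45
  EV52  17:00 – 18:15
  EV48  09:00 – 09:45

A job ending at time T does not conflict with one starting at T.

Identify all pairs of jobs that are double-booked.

EV50 & EV51, EV52 & EV53, EV52 & EV54, EV53 & EV54

Sorted by start: EV48, EV49, EV51, EV50, EV52, EV54, EV53.
EV49 starts exactly when EV48 ends (back-to-back, no overlap), so nothing later overlaps EV48 either.
EV51 starts after EV49 ends, so nothing later overlaps EV49 either.
EV50 starts before EV51 ends → EV51 and EV50 overlap.
EV52 starts after EV51 ends, so nothing later overlaps EV51 either.
EV52 starts after EV50 ends, so nothing later overlaps EV50 either.
EV54 starts before EV52 ends → EV52 and EV54 overlap.
EV53 starts before EV52 ends → EV52 and EV53 overlap.
EV53 starts before EV54 ends → EV54 and EV53 overlap.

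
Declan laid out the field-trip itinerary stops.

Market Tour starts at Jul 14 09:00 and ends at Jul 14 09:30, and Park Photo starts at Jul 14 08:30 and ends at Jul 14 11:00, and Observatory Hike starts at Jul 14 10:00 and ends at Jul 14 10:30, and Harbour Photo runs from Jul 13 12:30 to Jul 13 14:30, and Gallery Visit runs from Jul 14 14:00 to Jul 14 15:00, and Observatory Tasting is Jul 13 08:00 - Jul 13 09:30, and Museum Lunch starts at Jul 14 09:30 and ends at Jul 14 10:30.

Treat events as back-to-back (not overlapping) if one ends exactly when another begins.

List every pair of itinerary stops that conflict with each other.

Two intervals overlap when each starts before the other ends.
Sorted by start: Observatory Tasting, Harbour Photo, Park Photo, Market Tour, Museum Lunch, Observatory Hike, Gallery Visit.
Harbour Photo starts after Observatory Tasting ends, so Observatory Tasting has no further overlaps.
Park Photo starts after Harbour Photo ends, so Harbour Photo has no further overlaps.
Market Tour starts before Park Photo ends → Park Photo and Market Tour overlap.
Museum Lunch starts before Park Photo ends → Park Photo and Museum Lunch overlap.
Observatory Hike starts before Park Photo ends → Park Photo and Observatory Hike overlap.
Gallery Visit starts after Park Photo ends.
Museum Lunch starts exactly when Market Tour ends (back-to-back, no overlap), so Market Tour has no further overlaps.
Observatory Hike starts before Museum Lunch ends → Museum Lunch and Observatory Hike overlap.
Gallery Visit starts after Museum Lunch ends.
Gallery Visit starts after Observatory Hike ends.

Market Tour & Park Photo, Museum Lunch & Observatory Hike, Museum Lunch & Park Photo, Observatory Hike & Park Photo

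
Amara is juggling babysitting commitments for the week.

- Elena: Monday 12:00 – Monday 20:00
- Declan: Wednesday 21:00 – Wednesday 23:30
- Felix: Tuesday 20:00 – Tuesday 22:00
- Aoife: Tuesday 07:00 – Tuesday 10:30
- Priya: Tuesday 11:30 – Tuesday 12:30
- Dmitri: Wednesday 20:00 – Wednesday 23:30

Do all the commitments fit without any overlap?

Two intervals overlap when each starts before the other ends.
Sorted by start: Elena, Aoife, Priya, Felix, Dmitri, Declan.
Aoife starts after Elena ends, so nothing later overlaps Elena either.
Priya starts after Aoife ends, so nothing later overlaps Aoife either.
Felix starts after Priya ends, so nothing later overlaps Priya either.
Dmitri starts after Felix ends, so nothing later overlaps Felix either.
Declan starts before Dmitri ends → Dmitri and Declan overlap.
That's a conflict, so the schedule is not conflict-free.

No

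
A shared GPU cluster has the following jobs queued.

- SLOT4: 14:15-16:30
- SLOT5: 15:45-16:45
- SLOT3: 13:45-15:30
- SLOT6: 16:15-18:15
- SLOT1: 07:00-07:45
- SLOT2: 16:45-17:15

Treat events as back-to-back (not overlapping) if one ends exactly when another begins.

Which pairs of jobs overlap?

SLOT2 & SLOT6, SLOT3 & SLOT4, SLOT4 & SLOT5, SLOT4 & SLOT6, SLOT5 & SLOT6

Two intervals overlap when each starts before the other ends.
Sorted by start: SLOT1, SLOT3, SLOT4, SLOT5, SLOT6, SLOT2.
SLOT3 starts after SLOT1 ends, so nothing later overlaps SLOT1 either.
SLOT4 starts before SLOT3 ends → SLOT3 and SLOT4 overlap.
SLOT5 starts after SLOT3 ends, so nothing later overlaps SLOT3 either.
SLOT5 starts before SLOT4 ends → SLOT4 and SLOT5 overlap.
SLOT6 starts before SLOT4 ends → SLOT4 and SLOT6 overlap.
SLOT2 starts after SLOT4 ends.
SLOT6 starts before SLOT5 ends → SLOT5 and SLOT6 overlap.
SLOT2 starts exactly when SLOT5 ends (back-to-back, no overlap).
SLOT2 starts before SLOT6 ends → SLOT6 and SLOT2 overlap.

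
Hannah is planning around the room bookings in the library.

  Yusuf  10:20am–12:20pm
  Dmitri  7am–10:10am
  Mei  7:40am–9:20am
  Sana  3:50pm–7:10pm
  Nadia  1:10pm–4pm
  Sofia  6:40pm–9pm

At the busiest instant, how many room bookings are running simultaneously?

Sweep the timeline, counting +1 at each start and −1 at each end (ends before starts at a tie):
7am start Dmitri → 1
7:40am start Mei → 2
9:20am end Mei → 1
10:10am end Dmitri → 0
10:20am start Yusuf → 1
12:20pm end Yusuf → 0
1:10pm start Nadia → 1
3:50pm start Sana → 2
4pm end Nadia → 1
6:40pm start Sofia → 2
7:10pm end Sana → 1
9pm end Sofia → 0
Peak is 2, at 7:40am (Dmitri, Mei).

2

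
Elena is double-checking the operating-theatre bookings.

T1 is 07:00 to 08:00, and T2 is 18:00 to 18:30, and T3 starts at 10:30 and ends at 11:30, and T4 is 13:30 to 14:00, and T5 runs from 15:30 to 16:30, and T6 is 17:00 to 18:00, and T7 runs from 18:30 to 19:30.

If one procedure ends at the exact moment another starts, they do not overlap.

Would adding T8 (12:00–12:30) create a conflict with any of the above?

T1: ends 08:00 at or before T8 starts 12:00 → clear.
T3: ends 11:30 at or before T8 starts 12:00 → clear.
T4: starts 13:30 at or after T8 ends 12:30 → clear.
T5: starts 15:30 at or after T8 ends 12:30 → clear.
T6: starts 17:00 at or after T8 ends 12:30 → clear.
T2: starts 18:00 at or after T8 ends 12:30 → clear.
T7: starts 18:30 at or after T8 ends 12:30 → clear.

No — it doesn't clash with anything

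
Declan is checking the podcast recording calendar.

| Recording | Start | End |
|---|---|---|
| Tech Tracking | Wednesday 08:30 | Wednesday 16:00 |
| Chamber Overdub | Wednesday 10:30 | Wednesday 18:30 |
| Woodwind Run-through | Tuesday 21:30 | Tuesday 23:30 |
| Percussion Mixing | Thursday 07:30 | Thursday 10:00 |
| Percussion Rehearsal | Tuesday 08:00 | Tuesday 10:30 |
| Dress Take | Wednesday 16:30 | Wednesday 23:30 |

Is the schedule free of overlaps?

Check each pair: they overlap iff neither finishes before the other starts.
Sorted by start: Percussion Rehearsal, Woodwind Run-through, Tech Tracking, Chamber Overdub, Dress Take, Percussion Mixing.
Woodwind Run-through starts after Percussion Rehearsal ends, so Percussion Rehearsal has no further overlaps.
Tech Tracking starts after Woodwind Run-through ends, so Woodwind Run-through has no further overlaps.
Chamber Overdub starts before Tech Tracking ends → Tech Tracking and Chamber Overdub overlap.
That's a conflict, so the schedule is not conflict-free.

No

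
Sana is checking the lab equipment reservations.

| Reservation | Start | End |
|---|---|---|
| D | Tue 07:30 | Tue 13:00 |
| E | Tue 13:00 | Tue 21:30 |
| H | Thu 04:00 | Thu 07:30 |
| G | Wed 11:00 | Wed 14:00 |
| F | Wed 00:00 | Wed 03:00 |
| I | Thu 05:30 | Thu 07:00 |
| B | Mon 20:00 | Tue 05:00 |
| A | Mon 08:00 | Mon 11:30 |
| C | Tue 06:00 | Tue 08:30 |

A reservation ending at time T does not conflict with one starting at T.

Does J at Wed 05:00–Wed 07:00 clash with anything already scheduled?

No — it doesn't clash with anything

A: ends Mon 11:30 at or before J starts Wed 05:00 → clear.
B: ends Tue 05:00 at or before J starts Wed 05:00 → clear.
C: ends Tue 08:30 at or before J starts Wed 05:00 → clear.
D: ends Tue 13:00 at or before J starts Wed 05:00 → clear.
E: ends Tue 21:30 at or before J starts Wed 05:00 → clear.
F: ends Wed 03:00 at or before J starts Wed 05:00 → clear.
G: starts Wed 11:00 at or after J ends Wed 07:00 → clear.
H: starts Thu 04:00 at or after J ends Wed 07:00 → clear.
I: starts Thu 05:30 at or after J ends Wed 07:00 → clear.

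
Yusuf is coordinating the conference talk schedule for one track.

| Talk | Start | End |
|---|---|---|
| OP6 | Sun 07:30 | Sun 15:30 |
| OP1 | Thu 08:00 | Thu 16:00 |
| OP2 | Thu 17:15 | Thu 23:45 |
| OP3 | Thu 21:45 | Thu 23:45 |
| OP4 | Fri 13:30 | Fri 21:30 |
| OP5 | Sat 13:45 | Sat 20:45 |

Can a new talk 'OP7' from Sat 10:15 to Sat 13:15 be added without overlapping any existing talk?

Yes — the slot is free

OP1: ends Thu 16:00 at or before OP7 starts Sat 10:15 → clear.
OP2: ends Thu 23:45 at or before OP7 starts Sat 10:15 → clear.
OP3: ends Thu 23:45 at or before OP7 starts Sat 10:15 → clear.
OP4: ends Fri 21:30 at or before OP7 starts Sat 10:15 → clear.
OP5: starts Sat 13:45 at or after OP7 ends Sat 13:15 → clear.
OP6: starts Sun 07:30 at or after OP7 ends Sat 13:15 → clear.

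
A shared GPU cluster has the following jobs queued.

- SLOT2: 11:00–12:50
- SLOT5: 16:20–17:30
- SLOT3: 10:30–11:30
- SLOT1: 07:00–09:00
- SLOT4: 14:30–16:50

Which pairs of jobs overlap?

Sorted by start: SLOT1, SLOT3, SLOT2, SLOT4, SLOT5.
SLOT3 starts after SLOT1 ends; SLOT1 is clear from here.
SLOT2 starts before SLOT3 ends → SLOT3 and SLOT2 overlap.
SLOT4 starts after SLOT3 ends; SLOT3 is clear from here.
SLOT4 starts after SLOT2 ends; SLOT2 is clear from here.
SLOT5 starts before SLOT4 ends → SLOT4 and SLOT5 overlap.

SLOT2 & SLOT3, SLOT4 & SLOT5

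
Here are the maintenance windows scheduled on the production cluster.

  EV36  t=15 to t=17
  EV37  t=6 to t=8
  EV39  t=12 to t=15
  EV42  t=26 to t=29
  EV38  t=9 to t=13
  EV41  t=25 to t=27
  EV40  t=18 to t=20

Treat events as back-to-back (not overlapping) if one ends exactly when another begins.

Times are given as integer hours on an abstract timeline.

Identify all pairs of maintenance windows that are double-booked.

Two intervals overlap when each starts before the other ends.
Sorted by start: EV37, EV38, EV39, EV36, EV40, EV41, EV42.
EV38 starts after EV37 ends; EV37 is clear from here.
EV39 starts before EV38 ends → EV38 and EV39 overlap.
EV36 starts after EV38 ends; EV38 is clear from here.
EV36 starts exactly when EV39 ends (back-to-back, no overlap); EV39 is clear from here.
EV40 starts after EV36 ends; EV36 is clear from here.
EV41 starts after EV40 ends; EV40 is clear from here.
EV42 starts before EV41 ends → EV41 and EV42 overlap.

EV38 & EV39, EV41 & EV42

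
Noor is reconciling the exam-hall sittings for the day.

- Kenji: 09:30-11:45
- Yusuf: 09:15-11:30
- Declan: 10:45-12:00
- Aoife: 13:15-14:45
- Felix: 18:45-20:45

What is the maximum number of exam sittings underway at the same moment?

3

Walk through starts and ends in time order (an end at T is processed before a start at T):
09:15 start Yusuf → 1
09:30 start Kenji → 2
10:45 start Declan → 3
11:30 end Yusuf → 2
11:45 end Kenji → 1
12:00 end Declan → 0
13:15 start Aoife → 1
14:45 end Aoife → 0
18:45 start Felix → 1
20:45 end Felix → 0
Peak is 3, at 10:45 (Declan, Kenji, Yusuf).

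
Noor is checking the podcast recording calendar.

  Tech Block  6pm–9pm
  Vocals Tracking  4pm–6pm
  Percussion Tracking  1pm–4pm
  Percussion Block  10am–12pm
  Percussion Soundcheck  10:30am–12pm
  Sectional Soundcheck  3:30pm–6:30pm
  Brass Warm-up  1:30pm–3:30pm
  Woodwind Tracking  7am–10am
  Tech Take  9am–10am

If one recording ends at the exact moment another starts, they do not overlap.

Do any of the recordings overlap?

Yes

Sorted by start: Woodwind Tracking, Tech Take, Percussion Block, Percussion Soundcheck, Percussion Tracking, Brass Warm-up, Sectional Soundcheck, Vocals Tracking, Tech Block.
Tech Take starts before Woodwind Tracking ends → Woodwind Tracking and Tech Take overlap.
That's a conflict, so the schedule is not conflict-free.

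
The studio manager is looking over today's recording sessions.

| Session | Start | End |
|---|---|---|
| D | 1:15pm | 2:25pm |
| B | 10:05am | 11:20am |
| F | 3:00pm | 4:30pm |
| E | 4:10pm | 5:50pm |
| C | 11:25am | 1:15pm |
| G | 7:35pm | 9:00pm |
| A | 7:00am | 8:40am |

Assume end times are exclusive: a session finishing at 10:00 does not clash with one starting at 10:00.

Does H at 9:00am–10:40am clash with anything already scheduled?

A: ends 8:40am at or before H starts 9:00am → clear.
B: starts 10:05am before H ends 10:40am, and ends 11:20am after H starts 9:00am → overlap.
C: starts 11:25am at or after H ends 10:40am → clear.
D: starts 1:15pm at or after H ends 10:40am → clear.
F: starts 3:00pm at or after H ends 10:40am → clear.
E: starts 4:10pm at or after H ends 10:40am → clear.
G: starts 7:35pm at or after H ends 10:40am → clear.
H overlaps B.

Yes — it overlaps B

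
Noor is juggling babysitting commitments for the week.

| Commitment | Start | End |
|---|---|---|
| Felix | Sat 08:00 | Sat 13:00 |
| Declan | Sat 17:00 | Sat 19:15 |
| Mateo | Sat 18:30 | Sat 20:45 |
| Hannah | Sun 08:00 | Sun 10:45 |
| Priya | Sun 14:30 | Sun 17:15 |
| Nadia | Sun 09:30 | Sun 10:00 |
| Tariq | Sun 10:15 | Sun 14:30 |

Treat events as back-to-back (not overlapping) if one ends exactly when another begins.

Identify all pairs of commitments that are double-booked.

Sorted by start: Felix, Declan, Mateo, Hannah, Nadia, Tariq, Priya.
Declan starts after Felix ends — done with Felix.
Mateo starts before Declan ends → Declan and Mateo overlap.
Hannah starts after Declan ends — done with Declan.
Hannah starts after Mateo ends — done with Mateo.
Nadia starts before Hannah ends → Hannah and Nadia overlap.
Tariq starts before Hannah ends → Hannah and Tariq overlap.
Priya starts after Hannah ends.
Tariq starts after Nadia ends — done with Nadia.
Priya starts exactly when Tariq ends (back-to-back, no overlap).

Declan & Mateo, Hannah & Nadia, Hannah & Tariq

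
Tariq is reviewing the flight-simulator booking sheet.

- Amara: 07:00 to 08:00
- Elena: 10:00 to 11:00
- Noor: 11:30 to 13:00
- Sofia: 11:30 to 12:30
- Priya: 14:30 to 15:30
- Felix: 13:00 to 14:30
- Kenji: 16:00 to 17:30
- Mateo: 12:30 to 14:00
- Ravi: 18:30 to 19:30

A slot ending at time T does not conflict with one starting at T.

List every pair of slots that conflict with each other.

Felix & Mateo, Mateo & Noor, Noor & Sofia

Check each pair: they overlap iff neither finishes before the other starts.
Sorted by start: Amara, Elena, Noor, Sofia, Mateo, Felix, Priya, Kenji, Ravi.
Elena starts after Amara ends, so nothing later overlaps Amara either.
Noor starts after Elena ends, so nothing later overlaps Elena either.
Sofia starts before Noor ends → Noor and Sofia overlap.
Mateo starts before Noor ends → Noor and Mateo overlap.
Felix starts exactly when Noor ends (back-to-back, no overlap), so nothing later overlaps Noor either.
Mateo starts exactly when Sofia ends (back-to-back, no overlap), so nothing later overlaps Sofia either.
Felix starts before Mateo ends → Mateo and Felix overlap.
Priya starts after Mateo ends, so nothing later overlaps Mateo either.
Priya starts exactly when Felix ends (back-to-back, no overlap), so nothing later overlaps Felix either.
Kenji starts after Priya ends, so nothing later overlaps Priya either.
Ravi starts after Kenji ends.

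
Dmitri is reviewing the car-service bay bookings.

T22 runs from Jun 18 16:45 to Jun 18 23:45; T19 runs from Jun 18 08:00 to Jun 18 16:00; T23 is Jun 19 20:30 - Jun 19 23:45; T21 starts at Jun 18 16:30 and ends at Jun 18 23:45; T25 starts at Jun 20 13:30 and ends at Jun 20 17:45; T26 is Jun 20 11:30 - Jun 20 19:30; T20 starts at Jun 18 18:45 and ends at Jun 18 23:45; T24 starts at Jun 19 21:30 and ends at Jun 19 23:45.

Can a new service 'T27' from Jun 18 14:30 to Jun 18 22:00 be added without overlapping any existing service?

No — it overlaps T19, T20, T21, T22

T19: starts Jun 18 08:00 before T27 ends Jun 18 22:00, and ends Jun 18 16:00 after T27 starts Jun 18 14:30 → overlap.
T21: starts Jun 18 16:30 before T27 ends Jun 18 22:00, and ends Jun 18 23:45 after T27 starts Jun 18 14:30 → overlap.
T22: starts Jun 18 16:45 before T27 ends Jun 18 22:00, and ends Jun 18 23:45 after T27 starts Jun 18 14:30 → overlap.
T20: starts Jun 18 18:45 before T27 ends Jun 18 22:00, and ends Jun 18 23:45 after T27 starts Jun 18 14:30 → overlap.
T23: starts Jun 19 20:30 at or after T27 ends Jun 18 22:00 → clear.
T24: starts Jun 19 21:30 at or after T27 ends Jun 18 22:00 → clear.
T26: starts Jun 20 11:30 at or after T27 ends Jun 18 22:00 → clear.
T25: starts Jun 20 13:30 at or after T27 ends Jun 18 22:00 → clear.
T27 overlaps T19, T20, T21, T22.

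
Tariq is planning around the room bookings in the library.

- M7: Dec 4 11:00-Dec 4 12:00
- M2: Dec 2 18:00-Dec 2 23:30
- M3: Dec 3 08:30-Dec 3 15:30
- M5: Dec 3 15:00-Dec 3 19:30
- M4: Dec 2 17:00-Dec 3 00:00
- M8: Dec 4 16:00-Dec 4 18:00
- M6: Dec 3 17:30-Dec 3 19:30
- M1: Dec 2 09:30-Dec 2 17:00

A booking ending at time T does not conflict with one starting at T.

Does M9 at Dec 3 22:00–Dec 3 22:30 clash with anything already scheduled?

M1: ends Dec 2 17:00 at or before M9 starts Dec 3 22:00 → clear.
M4: ends Dec 3 00:00 at or before M9 starts Dec 3 22:00 → clear.
M2: ends Dec 2 23:30 at or before M9 starts Dec 3 22:00 → clear.
M3: ends Dec 3 15:30 at or before M9 starts Dec 3 22:00 → clear.
M5: ends Dec 3 19:30 at or before M9 starts Dec 3 22:00 → clear.
M6: ends Dec 3 19:30 at or before M9 starts Dec 3 22:00 → clear.
M7: starts Dec 4 11:00 at or after M9 ends Dec 3 22:30 → clear.
M8: starts Dec 4 16:00 at or after M9 ends Dec 3 22:30 → clear.

No — it doesn't clash with anything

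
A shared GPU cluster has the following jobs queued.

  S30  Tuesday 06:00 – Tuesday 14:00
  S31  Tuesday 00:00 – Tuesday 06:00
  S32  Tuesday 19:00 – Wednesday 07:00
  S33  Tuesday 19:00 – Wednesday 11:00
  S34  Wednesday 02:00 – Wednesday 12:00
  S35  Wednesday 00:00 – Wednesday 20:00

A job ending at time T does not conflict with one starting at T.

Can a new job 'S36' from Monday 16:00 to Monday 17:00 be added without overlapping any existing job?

S31: starts Tuesday 00:00 at or after S36 ends Monday 17:00 → clear.
S30: starts Tuesday 06:00 at or after S36 ends Monday 17:00 → clear.
S32: starts Tuesday 19:00 at or after S36 ends Monday 17:00 → clear.
S33: starts Tuesday 19:00 at or after S36 ends Monday 17:00 → clear.
S35: starts Wednesday 00:00 at or after S36 ends Monday 17:00 → clear.
S34: starts Wednesday 02:00 at or after S36 ends Monday 17:00 → clear.

Yes — the slot is free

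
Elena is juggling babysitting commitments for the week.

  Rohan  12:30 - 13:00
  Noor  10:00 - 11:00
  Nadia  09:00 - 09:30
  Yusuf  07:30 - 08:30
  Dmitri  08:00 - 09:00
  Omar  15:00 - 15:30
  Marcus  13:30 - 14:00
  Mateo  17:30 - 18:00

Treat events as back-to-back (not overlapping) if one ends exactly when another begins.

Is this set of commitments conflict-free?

No

Sorted by start: Yusuf, Dmitri, Nadia, Noor, Rohan, Marcus, Omar, Mateo.
Dmitri starts before Yusuf ends → Yusuf and Dmitri overlap.
That's a conflict, so the schedule is not conflict-free.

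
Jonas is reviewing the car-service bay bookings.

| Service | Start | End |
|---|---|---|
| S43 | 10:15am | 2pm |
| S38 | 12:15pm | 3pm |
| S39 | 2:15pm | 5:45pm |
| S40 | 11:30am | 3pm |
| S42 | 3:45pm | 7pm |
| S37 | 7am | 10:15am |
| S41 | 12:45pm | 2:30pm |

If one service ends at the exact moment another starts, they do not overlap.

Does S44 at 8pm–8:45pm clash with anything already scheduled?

S37: ends 10:15am at or before S44 starts 8pm → clear.
S43: ends 2pm at or before S44 starts 8pm → clear.
S40: ends 3pm at or before S44 starts 8pm → clear.
S38: ends 3pm at or before S44 starts 8pm → clear.
S41: ends 2:30pm at or before S44 starts 8pm → clear.
S39: ends 5:45pm at or before S44 starts 8pm → clear.
S42: ends 7pm at or before S44 starts 8pm → clear.

No — it doesn't clash with anything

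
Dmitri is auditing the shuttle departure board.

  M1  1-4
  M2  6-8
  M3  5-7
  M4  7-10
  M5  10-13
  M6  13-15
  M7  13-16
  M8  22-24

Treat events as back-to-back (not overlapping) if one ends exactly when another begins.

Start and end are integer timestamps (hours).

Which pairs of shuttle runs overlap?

Sorted by start: M1, M3, M2, M4, M5, M6, M7, M8.
M3 starts after M1 ends, so M1 has no further overlaps.
M2 starts before M3 ends → M3 and M2 overlap.
M4 starts exactly when M3 ends (back-to-back, no overlap), so M3 has no further overlaps.
M4 starts before M2 ends → M2 and M4 overlap.
M5 starts after M2 ends, so M2 has no further overlaps.
M5 starts exactly when M4 ends (back-to-back, no overlap), so M4 has no further overlaps.
M6 starts exactly when M5 ends (back-to-back, no overlap), so M5 has no further overlaps.
M7 starts before M6 ends → M6 and M7 overlap.
M8 starts after M6 ends.
M8 starts after M7 ends.

M2 & M3, M2 & M4, M6 & M7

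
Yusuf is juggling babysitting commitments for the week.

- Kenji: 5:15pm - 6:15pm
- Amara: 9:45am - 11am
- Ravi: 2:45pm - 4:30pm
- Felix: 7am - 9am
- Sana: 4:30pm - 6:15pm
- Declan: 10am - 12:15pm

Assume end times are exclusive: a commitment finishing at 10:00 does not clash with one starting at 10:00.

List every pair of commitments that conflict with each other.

Amara & Declan, Kenji & Sana

Sorted by start: Felix, Amara, Declan, Ravi, Sana, Kenji.
Amara starts after Felix ends, so Felix has no further overlaps.
Declan starts before Amara ends → Amara and Declan overlap.
Ravi starts after Amara ends, so Amara has no further overlaps.
Ravi starts after Declan ends, so Declan has no further overlaps.
Sana starts exactly when Ravi ends (back-to-back, no overlap), so Ravi has no further overlaps.
Kenji starts before Sana ends → Sana and Kenji overlap.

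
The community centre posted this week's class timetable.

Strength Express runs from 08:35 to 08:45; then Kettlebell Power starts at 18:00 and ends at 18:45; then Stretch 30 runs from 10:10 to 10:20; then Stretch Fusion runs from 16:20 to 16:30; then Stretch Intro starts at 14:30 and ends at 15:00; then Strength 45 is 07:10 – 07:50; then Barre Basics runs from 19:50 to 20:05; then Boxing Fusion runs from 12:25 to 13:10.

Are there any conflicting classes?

No

Sorted by start: Strength 45, Strength Express, Stretch 30, Boxing Fusion, Stretch Intro, Stretch Fusion, Kettlebell Power, Barre Basics.
Strength Express starts after Strength 45 ends — done with Strength 45.
Stretch 30 starts after Strength Express ends — done with Strength Express.
Boxing Fusion starts after Stretch 30 ends — done with Stretch 30.
Stretch Intro starts after Boxing Fusion ends — done with Boxing Fusion.
Stretch Fusion starts after Stretch Intro ends — done with Stretch Intro.
Kettlebell Power starts after Stretch Fusion ends — done with Stretch Fusion.
Barre Basics starts after Kettlebell Power ends.
Every pair is clear; the schedule has no overlaps.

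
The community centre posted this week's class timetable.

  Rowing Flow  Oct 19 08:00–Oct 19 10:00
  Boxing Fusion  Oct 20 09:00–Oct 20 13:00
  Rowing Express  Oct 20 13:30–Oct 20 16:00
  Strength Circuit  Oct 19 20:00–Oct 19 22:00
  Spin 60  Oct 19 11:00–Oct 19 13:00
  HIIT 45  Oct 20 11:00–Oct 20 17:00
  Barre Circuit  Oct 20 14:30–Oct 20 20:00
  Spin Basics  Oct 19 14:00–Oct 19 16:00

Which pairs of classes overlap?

Barre Circuit & HIIT 45, Barre Circuit & Rowing Express, Boxing Fusion & HIIT 45, HIIT 45 & Rowing Express

Sorted by start: Rowing Flow, Spin 60, Spin Basics, Strength Circuit, Boxing Fusion, HIIT 45, Rowing Express, Barre Circuit.
Spin 60 starts after Rowing Flow ends, so nothing later overlaps Rowing Flow either.
Spin Basics starts after Spin 60 ends, so nothing later overlaps Spin 60 either.
Strength Circuit starts after Spin Basics ends, so nothing later overlaps Spin Basics either.
Boxing Fusion starts after Strength Circuit ends, so nothing later overlaps Strength Circuit either.
HIIT 45 starts before Boxing Fusion ends → Boxing Fusion and HIIT 45 overlap.
Rowing Express starts after Boxing Fusion ends, so nothing later overlaps Boxing Fusion either.
Rowing Express starts before HIIT 45 ends → HIIT 45 and Rowing Express overlap.
Barre Circuit starts before HIIT 45 ends → HIIT 45 and Barre Circuit overlap.
Barre Circuit starts before Rowing Express ends → Rowing Express and Barre Circuit overlap.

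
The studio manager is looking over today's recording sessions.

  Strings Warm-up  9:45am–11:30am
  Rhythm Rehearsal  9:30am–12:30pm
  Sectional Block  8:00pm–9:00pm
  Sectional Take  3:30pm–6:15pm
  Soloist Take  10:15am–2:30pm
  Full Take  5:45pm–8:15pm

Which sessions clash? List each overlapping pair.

Full Take & Sectional Block, Full Take & Sectional Take, Rhythm Rehearsal & Soloist Take, Rhythm Rehearsal & Strings Warm-up, Soloist Take & Strings Warm-up

Check each pair: they overlap iff neither finishes before the other starts.
Sorted by start: Rhythm Rehearsal, Strings Warm-up, Soloist Take, Sectional Take, Full Take, Sectional Block.
Strings Warm-up starts before Rhythm Rehearsal ends → Rhythm Rehearsal and Strings Warm-up overlap.
Soloist Take starts before Rhythm Rehearsal ends → Rhythm Rehearsal and Soloist Take overlap.
Sectional Take starts after Rhythm Rehearsal ends — done with Rhythm Rehearsal.
Soloist Take starts before Strings Warm-up ends → Strings Warm-up and Soloist Take overlap.
Sectional Take starts after Strings Warm-up ends — done with Strings Warm-up.
Sectional Take starts after Soloist Take ends — done with Soloist Take.
Full Take starts before Sectional Take ends → Sectional Take and Full Take overlap.
Sectional Block starts after Sectional Take ends.
Sectional Block starts before Full Take ends → Full Take and Sectional Block overlap.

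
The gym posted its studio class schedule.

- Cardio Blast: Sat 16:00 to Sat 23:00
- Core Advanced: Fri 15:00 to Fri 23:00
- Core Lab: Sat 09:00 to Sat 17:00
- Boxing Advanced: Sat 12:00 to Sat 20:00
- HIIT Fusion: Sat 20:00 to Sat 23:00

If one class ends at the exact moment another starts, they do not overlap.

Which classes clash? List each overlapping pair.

Two intervals overlap when each starts before the other ends.
Sorted by start: Core Advanced, Core Lab, Boxing Advanced, Cardio Blast, HIIT Fusion.
Core Lab starts after Core Advanced ends, so Core Advanced has no further overlaps.
Boxing Advanced starts before Core Lab ends → Core Lab and Boxing Advanced overlap.
Cardio Blast starts before Core Lab ends → Core Lab and Cardio Blast overlap.
HIIT Fusion starts after Core Lab ends.
Cardio Blast starts before Boxing Advanced ends → Boxing Advanced and Cardio Blast overlap.
HIIT Fusion starts exactly when Boxing Advanced ends (back-to-back, no overlap).
HIIT Fusion starts before Cardio Blast ends → Cardio Blast and HIIT Fusion overlap.

Boxing Advanced & Cardio Blast, Boxing Advanced & Core Lab, Cardio Blast & Core Lab, Cardio Blast & HIIT Fusion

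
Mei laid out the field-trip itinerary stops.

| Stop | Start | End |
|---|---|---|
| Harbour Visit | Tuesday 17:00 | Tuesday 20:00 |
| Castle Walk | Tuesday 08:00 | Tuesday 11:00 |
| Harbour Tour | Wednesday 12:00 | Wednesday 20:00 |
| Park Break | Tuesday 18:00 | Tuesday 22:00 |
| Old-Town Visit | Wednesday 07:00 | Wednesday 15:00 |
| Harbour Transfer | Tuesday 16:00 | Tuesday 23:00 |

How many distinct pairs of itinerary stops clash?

Sorted by start: Castle Walk, Harbour Transfer, Harbour Visit, Park Break, Old-Town Visit, Harbour Tour.
Harbour Transfer starts after Castle Walk ends — done with Castle Walk.
Harbour Visit starts before Harbour Transfer ends → Harbour Transfer and Harbour Visit overlap.
Park Break starts before Harbour Transfer ends → Harbour Transfer and Park Break overlap.
Old-Town Visit starts after Harbour Transfer ends — done with Harbour Transfer.
Park Break starts before Harbour Visit ends → Harbour Visit and Park Break overlap.
Old-Town Visit starts after Harbour Visit ends — done with Harbour Visit.
Old-Town Visit starts after Park Break ends — done with Park Break.
Harbour Tour starts before Old-Town Visit ends → Old-Town Visit and Harbour Tour overlap.
Overlapping pairs: Harbour Tour & Old-Town Visit, Harbour Transfer & Harbour Visit, Harbour Transfer & Park Break, Harbour Visit & Park Break — 4 in total.

4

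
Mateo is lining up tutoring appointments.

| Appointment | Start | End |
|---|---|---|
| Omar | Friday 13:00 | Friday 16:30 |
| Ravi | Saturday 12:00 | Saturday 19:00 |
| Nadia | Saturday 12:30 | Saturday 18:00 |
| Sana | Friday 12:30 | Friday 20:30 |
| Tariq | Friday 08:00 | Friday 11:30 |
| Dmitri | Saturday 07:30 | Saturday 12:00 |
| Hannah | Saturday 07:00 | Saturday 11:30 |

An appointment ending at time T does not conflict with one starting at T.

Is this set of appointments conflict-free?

Sorted by start: Tariq, Sana, Omar, Hannah, Dmitri, Ravi, Nadia.
Sana starts after Tariq ends, so Tariq has no further overlaps.
Omar starts before Sana ends → Sana and Omar overlap.
That's a conflict, so the schedule is not conflict-free.

No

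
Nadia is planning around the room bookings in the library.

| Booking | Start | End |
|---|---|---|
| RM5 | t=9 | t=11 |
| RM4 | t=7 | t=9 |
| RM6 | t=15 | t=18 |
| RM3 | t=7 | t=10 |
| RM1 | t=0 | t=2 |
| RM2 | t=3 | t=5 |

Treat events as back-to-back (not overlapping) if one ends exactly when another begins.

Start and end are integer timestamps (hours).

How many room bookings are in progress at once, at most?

2

Sort all start/end points and keep a running count:
t=0 start RM1 → 1
t=2 end RM1 → 0
t=3 start RM2 → 1
t=5 end RM2 → 0
t=7 start RM3 → 1
t=7 start RM4 → 2
t=9 end RM4 → 1
t=9 start RM5 → 2
t=10 end RM3 → 1
t=11 end RM5 → 0
t=15 start RM6 → 1
t=18 end RM6 → 0
Peak is 2, at t=7 (RM3, RM4).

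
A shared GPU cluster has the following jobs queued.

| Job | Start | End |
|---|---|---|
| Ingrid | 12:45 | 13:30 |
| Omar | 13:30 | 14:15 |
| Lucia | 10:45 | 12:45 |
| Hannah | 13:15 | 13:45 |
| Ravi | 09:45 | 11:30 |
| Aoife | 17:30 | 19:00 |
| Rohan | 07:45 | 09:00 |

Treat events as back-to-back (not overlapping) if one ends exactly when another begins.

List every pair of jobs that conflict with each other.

Two intervals overlap when each starts before the other ends.
Sorted by start: Rohan, Ravi, Lucia, Ingrid, Hannah, Omar, Aoife.
Ravi starts after Rohan ends, so Rohan has no further overlaps.
Lucia starts before Ravi ends → Ravi and Lucia overlap.
Ingrid starts after Ravi ends, so Ravi has no further overlaps.
Ingrid starts exactly when Lucia ends (back-to-back, no overlap), so Lucia has no further overlaps.
Hannah starts before Ingrid ends → Ingrid and Hannah overlap.
Omar starts exactly when Ingrid ends (back-to-back, no overlap), so Ingrid has no further overlaps.
Omar starts before Hannah ends → Hannah and Omar overlap.
Aoife starts after Hannah ends.
Aoife starts after Omar ends.

Hannah & Ingrid, Hannah & Omar, Lucia & Ravi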